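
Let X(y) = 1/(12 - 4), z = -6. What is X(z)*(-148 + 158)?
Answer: 5/4 ≈ 1.2500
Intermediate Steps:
X(y) = ⅛ (X(y) = 1/8 = ⅛)
X(z)*(-148 + 158) = (-148 + 158)/8 = (⅛)*10 = 5/4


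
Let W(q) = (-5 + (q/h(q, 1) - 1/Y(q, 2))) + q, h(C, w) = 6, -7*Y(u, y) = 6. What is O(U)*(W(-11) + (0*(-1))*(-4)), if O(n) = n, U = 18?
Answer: -300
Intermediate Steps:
Y(u, y) = -6/7 (Y(u, y) = -⅐*6 = -6/7)
W(q) = -23/6 + 7*q/6 (W(q) = (-5 + (q/6 - 1/(-6/7))) + q = (-5 + (q*(⅙) - 1*(-7/6))) + q = (-5 + (q/6 + 7/6)) + q = (-5 + (7/6 + q/6)) + q = (-23/6 + q/6) + q = -23/6 + 7*q/6)
O(U)*(W(-11) + (0*(-1))*(-4)) = 18*((-23/6 + (7/6)*(-11)) + (0*(-1))*(-4)) = 18*((-23/6 - 77/6) + 0*(-4)) = 18*(-50/3 + 0) = 18*(-50/3) = -300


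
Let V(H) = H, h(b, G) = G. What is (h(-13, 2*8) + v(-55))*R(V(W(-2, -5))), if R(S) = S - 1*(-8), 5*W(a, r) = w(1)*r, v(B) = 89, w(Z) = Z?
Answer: 735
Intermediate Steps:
W(a, r) = r/5 (W(a, r) = (1*r)/5 = r/5)
R(S) = 8 + S (R(S) = S + 8 = 8 + S)
(h(-13, 2*8) + v(-55))*R(V(W(-2, -5))) = (2*8 + 89)*(8 + (1/5)*(-5)) = (16 + 89)*(8 - 1) = 105*7 = 735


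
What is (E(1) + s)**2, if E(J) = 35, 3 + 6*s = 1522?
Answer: 2989441/36 ≈ 83040.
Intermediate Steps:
s = 1519/6 (s = -1/2 + (1/6)*1522 = -1/2 + 761/3 = 1519/6 ≈ 253.17)
(E(1) + s)**2 = (35 + 1519/6)**2 = (1729/6)**2 = 2989441/36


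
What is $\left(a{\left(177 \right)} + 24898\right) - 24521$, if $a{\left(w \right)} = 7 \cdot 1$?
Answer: $384$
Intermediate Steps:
$a{\left(w \right)} = 7$
$\left(a{\left(177 \right)} + 24898\right) - 24521 = \left(7 + 24898\right) - 24521 = 24905 - 24521 = 384$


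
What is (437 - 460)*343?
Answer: -7889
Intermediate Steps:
(437 - 460)*343 = -23*343 = -7889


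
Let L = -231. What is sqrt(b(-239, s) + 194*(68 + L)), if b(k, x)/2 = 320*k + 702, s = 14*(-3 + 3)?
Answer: I*sqrt(183178) ≈ 427.99*I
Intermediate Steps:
s = 0 (s = 14*0 = 0)
b(k, x) = 1404 + 640*k (b(k, x) = 2*(320*k + 702) = 2*(702 + 320*k) = 1404 + 640*k)
sqrt(b(-239, s) + 194*(68 + L)) = sqrt((1404 + 640*(-239)) + 194*(68 - 231)) = sqrt((1404 - 152960) + 194*(-163)) = sqrt(-151556 - 31622) = sqrt(-183178) = I*sqrt(183178)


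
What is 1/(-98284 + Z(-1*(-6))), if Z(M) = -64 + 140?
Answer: -1/98208 ≈ -1.0182e-5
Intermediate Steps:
Z(M) = 76
1/(-98284 + Z(-1*(-6))) = 1/(-98284 + 76) = 1/(-98208) = -1/98208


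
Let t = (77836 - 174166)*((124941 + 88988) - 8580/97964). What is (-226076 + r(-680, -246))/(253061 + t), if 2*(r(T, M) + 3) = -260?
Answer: 291583401/26563092083951 ≈ 1.0977e-5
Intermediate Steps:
r(T, M) = -133 (r(T, M) = -3 + (1/2)*(-260) = -3 - 130 = -133)
t = -26563418279580/1289 (t = -96330*(213929 - 8580*1/97964) = -96330*(213929 - 2145/24491) = -96330*5239332994/24491 = -26563418279580/1289 ≈ -2.0608e+10)
(-226076 + r(-680, -246))/(253061 + t) = (-226076 - 133)/(253061 - 26563418279580/1289) = -226209/(-26563092083951/1289) = -226209*(-1289/26563092083951) = 291583401/26563092083951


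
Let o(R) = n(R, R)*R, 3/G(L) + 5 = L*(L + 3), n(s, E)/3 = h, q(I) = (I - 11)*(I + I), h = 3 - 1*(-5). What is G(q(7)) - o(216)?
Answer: -15360189/2963 ≈ -5184.0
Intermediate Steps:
h = 8 (h = 3 + 5 = 8)
q(I) = 2*I*(-11 + I) (q(I) = (-11 + I)*(2*I) = 2*I*(-11 + I))
n(s, E) = 24 (n(s, E) = 3*8 = 24)
G(L) = 3/(-5 + L*(3 + L)) (G(L) = 3/(-5 + L*(L + 3)) = 3/(-5 + L*(3 + L)))
o(R) = 24*R
G(q(7)) - o(216) = 3/(-5 + (2*7*(-11 + 7))² + 3*(2*7*(-11 + 7))) - 24*216 = 3/(-5 + (2*7*(-4))² + 3*(2*7*(-4))) - 1*5184 = 3/(-5 + (-56)² + 3*(-56)) - 5184 = 3/(-5 + 3136 - 168) - 5184 = 3/2963 - 5184 = -15360189/2963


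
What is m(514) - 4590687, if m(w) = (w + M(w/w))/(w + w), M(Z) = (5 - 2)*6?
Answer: -1179806426/257 ≈ -4.5907e+6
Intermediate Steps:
M(Z) = 18 (M(Z) = 3*6 = 18)
m(w) = (18 + w)/(2*w) (m(w) = (w + 18)/(w + w) = (18 + w)/((2*w)) = (18 + w)*(1/(2*w)) = (18 + w)/(2*w))
m(514) - 4590687 = (½)*(18 + 514)/514 - 4590687 = (½)*(1/514)*532 - 4590687 = 133/257 - 4590687 = -1179806426/257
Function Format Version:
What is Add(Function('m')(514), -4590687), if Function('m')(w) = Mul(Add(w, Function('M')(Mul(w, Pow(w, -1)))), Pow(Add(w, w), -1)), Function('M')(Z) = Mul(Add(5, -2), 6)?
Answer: Rational(-1179806426, 257) ≈ -4.5907e+6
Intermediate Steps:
Function('M')(Z) = 18 (Function('M')(Z) = Mul(3, 6) = 18)
Function('m')(w) = Mul(Rational(1, 2), Pow(w, -1), Add(18, w)) (Function('m')(w) = Mul(Add(w, 18), Pow(Add(w, w), -1)) = Mul(Add(18, w), Pow(Mul(2, w), -1)) = Mul(Add(18, w), Mul(Rational(1, 2), Pow(w, -1))) = Mul(Rational(1, 2), Pow(w, -1), Add(18, w)))
Add(Function('m')(514), -4590687) = Add(Mul(Rational(1, 2), Pow(514, -1), Add(18, 514)), -4590687) = Add(Mul(Rational(1, 2), Rational(1, 514), 532), -4590687) = Add(Rational(133, 257), -4590687) = Rational(-1179806426, 257)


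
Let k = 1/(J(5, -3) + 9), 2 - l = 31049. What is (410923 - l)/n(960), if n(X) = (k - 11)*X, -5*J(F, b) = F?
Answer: -44197/1044 ≈ -42.334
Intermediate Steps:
l = -31047 (l = 2 - 1*31049 = 2 - 31049 = -31047)
J(F, b) = -F/5
k = 1/8 (k = 1/(-1/5*5 + 9) = 1/(-1 + 9) = 1/8 ≈ 0.12500)
n(X) = -87*X/8 (n(X) = (1/8 - 11)*X = -87*X/8)
(410923 - l)/n(960) = (410923 - 1*(-31047))/((-87/8*960)) = (410923 + 31047)/(-10440) = 441970*(-1/10440) = -44197/1044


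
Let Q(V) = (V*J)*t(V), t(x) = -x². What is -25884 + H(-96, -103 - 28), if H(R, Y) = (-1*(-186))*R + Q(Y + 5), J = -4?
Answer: -8045244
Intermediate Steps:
Q(V) = 4*V³ (Q(V) = (V*(-4))*(-V²) = (-4*V)*(-V²) = 4*V³)
H(R, Y) = 4*(5 + Y)³ + 186*R (H(R, Y) = (-1*(-186))*R + 4*(Y + 5)³ = 186*R + 4*(5 + Y)³ = 4*(5 + Y)³ + 186*R)
-25884 + H(-96, -103 - 28) = -25884 + (4*(5 + (-103 - 28))³ + 186*(-96)) = -25884 + (4*(5 - 131)³ - 17856) = -25884 + (4*(-126)³ - 17856) = -25884 + (4*(-2000376) - 17856) = -25884 + (-8001504 - 17856) = -25884 - 8019360 = -8045244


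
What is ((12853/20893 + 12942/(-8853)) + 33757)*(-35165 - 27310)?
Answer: -7648571092713600/3626779 ≈ -2.1089e+9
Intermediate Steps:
((12853/20893 + 12942/(-8853)) + 33757)*(-35165 - 27310) = ((12853*(1/20893) + 12942*(-1/8853)) + 33757)*(-62475) = ((12853/20893 - 4314/2951) + 33757)*(-62475) = (-52203199/61655243 + 33757)*(-62475) = (2081243834752/61655243)*(-62475) = -7648571092713600/3626779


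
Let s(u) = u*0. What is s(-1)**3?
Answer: 0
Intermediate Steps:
s(u) = 0
s(-1)**3 = 0**3 = 0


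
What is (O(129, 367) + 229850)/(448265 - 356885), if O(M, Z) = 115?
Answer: 15331/6092 ≈ 2.5166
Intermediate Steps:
(O(129, 367) + 229850)/(448265 - 356885) = (115 + 229850)/(448265 - 356885) = 229965/91380 = 229965*(1/91380) = 15331/6092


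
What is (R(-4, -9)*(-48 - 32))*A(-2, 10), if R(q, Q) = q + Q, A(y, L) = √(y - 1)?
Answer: 1040*I*√3 ≈ 1801.3*I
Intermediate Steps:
A(y, L) = √(-1 + y)
R(q, Q) = Q + q
(R(-4, -9)*(-48 - 32))*A(-2, 10) = ((-9 - 4)*(-48 - 32))*√(-1 - 2) = (-13*(-80))*√(-3) = 1040*(I*√3) = 1040*I*√3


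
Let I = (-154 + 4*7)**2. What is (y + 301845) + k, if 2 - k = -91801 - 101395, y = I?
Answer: 510919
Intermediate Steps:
I = 15876 (I = (-154 + 28)**2 = (-126)**2 = 15876)
y = 15876
k = 193198 (k = 2 - (-91801 - 101395) = 2 - 1*(-193196) = 2 + 193196 = 193198)
(y + 301845) + k = (15876 + 301845) + 193198 = 317721 + 193198 = 510919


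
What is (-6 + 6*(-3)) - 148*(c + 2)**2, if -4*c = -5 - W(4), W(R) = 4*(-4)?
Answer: -429/4 ≈ -107.25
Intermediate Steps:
W(R) = -16
c = -11/4 (c = -(-5 - 1*(-16))/4 = -(-5 + 16)/4 = -1/4*11 = -11/4 ≈ -2.7500)
(-6 + 6*(-3)) - 148*(c + 2)**2 = (-6 + 6*(-3)) - 148*(-11/4 + 2)**2 = (-6 - 18) - 148*(-3/4)**2 = -24 - 148*9/16 = -24 - 333/4 = -429/4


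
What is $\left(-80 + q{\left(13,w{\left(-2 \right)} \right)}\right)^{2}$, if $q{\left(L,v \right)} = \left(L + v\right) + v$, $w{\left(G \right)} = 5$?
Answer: $3249$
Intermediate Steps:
$q{\left(L,v \right)} = L + 2 v$
$\left(-80 + q{\left(13,w{\left(-2 \right)} \right)}\right)^{2} = \left(-80 + \left(13 + 2 \cdot 5\right)\right)^{2} = \left(-80 + \left(13 + 10\right)\right)^{2} = \left(-80 + 23\right)^{2} = \left(-57\right)^{2} = 3249$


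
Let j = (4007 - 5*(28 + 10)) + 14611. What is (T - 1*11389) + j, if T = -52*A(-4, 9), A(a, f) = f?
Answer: 6571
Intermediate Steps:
j = 18428 (j = (4007 - 5*38) + 14611 = (4007 - 190) + 14611 = 3817 + 14611 = 18428)
T = -468 (T = -52*9 = -468)
(T - 1*11389) + j = (-468 - 1*11389) + 18428 = (-468 - 11389) + 18428 = -11857 + 18428 = 6571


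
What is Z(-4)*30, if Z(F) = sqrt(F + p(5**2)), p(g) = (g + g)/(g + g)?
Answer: 30*I*sqrt(3) ≈ 51.962*I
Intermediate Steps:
p(g) = 1 (p(g) = (2*g)/((2*g)) = (2*g)*(1/(2*g)) = 1)
Z(F) = sqrt(1 + F) (Z(F) = sqrt(F + 1) = sqrt(1 + F))
Z(-4)*30 = sqrt(1 - 4)*30 = sqrt(-3)*30 = (I*sqrt(3))*30 = 30*I*sqrt(3)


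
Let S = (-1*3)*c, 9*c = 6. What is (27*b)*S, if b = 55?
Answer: -2970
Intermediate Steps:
c = 2/3 (c = (1/9)*6 = 2/3 ≈ 0.66667)
S = -2 (S = -1*3*(2/3) = -3*2/3 = -2)
(27*b)*S = (27*55)*(-2) = 1485*(-2) = -2970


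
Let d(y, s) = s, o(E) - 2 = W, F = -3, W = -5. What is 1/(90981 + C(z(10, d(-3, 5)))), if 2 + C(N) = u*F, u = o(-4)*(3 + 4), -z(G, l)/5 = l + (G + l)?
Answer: 1/91042 ≈ 1.0984e-5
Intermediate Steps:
o(E) = -3 (o(E) = 2 - 5 = -3)
z(G, l) = -10*l - 5*G (z(G, l) = -5*(l + (G + l)) = -5*(G + 2*l) = -10*l - 5*G)
u = -21 (u = -3*(3 + 4) = -3*7 = -21)
C(N) = 61 (C(N) = -2 - 21*(-3) = -2 + 63 = 61)
1/(90981 + C(z(10, d(-3, 5)))) = 1/(90981 + 61) = 1/91042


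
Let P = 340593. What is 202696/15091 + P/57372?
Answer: 5589654625/288600284 ≈ 19.368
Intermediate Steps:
202696/15091 + P/57372 = 202696/15091 + 340593/57372 = 202696*(1/15091) + 340593*(1/57372) = 202696/15091 + 113531/19124 = 5589654625/288600284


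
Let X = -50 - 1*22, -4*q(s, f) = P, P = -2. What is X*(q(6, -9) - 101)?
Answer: 7236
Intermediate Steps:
q(s, f) = ½ (q(s, f) = -¼*(-2) = ½)
X = -72 (X = -50 - 22 = -72)
X*(q(6, -9) - 101) = -72*(½ - 101) = -72*(-201/2) = 7236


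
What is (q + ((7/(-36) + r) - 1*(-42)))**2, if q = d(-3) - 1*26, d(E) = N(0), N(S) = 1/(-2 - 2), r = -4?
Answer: 10816/81 ≈ 133.53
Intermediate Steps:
N(S) = -1/4 (N(S) = 1/(-4) = -1/4)
d(E) = -1/4
q = -105/4 (q = -1/4 - 1*26 = -1/4 - 26 = -105/4 ≈ -26.250)
(q + ((7/(-36) + r) - 1*(-42)))**2 = (-105/4 + ((7/(-36) - 4) - 1*(-42)))**2 = (-105/4 + ((7*(-1/36) - 4) + 42))**2 = (-105/4 + ((-7/36 - 4) + 42))**2 = (-105/4 + (-151/36 + 42))**2 = (-105/4 + 1361/36)**2 = (104/9)**2 = 10816/81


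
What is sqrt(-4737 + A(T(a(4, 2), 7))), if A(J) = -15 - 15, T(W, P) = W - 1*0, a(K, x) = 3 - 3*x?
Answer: I*sqrt(4767) ≈ 69.043*I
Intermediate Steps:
T(W, P) = W (T(W, P) = W + 0 = W)
A(J) = -30
sqrt(-4737 + A(T(a(4, 2), 7))) = sqrt(-4737 - 30) = sqrt(-4767) = I*sqrt(4767)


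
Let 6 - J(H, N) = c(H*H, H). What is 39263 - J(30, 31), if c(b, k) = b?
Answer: 40157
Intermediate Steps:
J(H, N) = 6 - H² (J(H, N) = 6 - H*H = 6 - H²)
39263 - J(30, 31) = 39263 - (6 - 1*30²) = 39263 - (6 - 1*900) = 39263 - (6 - 900) = 39263 - 1*(-894) = 39263 + 894 = 40157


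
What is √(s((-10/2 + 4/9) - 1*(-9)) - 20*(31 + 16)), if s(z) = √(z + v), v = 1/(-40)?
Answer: √(-846000 + 15*√15910)/30 ≈ 30.625*I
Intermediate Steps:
v = -1/40 ≈ -0.025000
s(z) = √(-1/40 + z) (s(z) = √(z - 1/40) = √(-1/40 + z))
√(s((-10/2 + 4/9) - 1*(-9)) - 20*(31 + 16)) = √(√(-10 + 400*((-10/2 + 4/9) - 1*(-9)))/20 - 20*(31 + 16)) = √(√(-10 + 400*((-10*½ + 4*(⅑)) + 9))/20 - 20*47) = √(√(-10 + 400*((-5 + 4/9) + 9))/20 - 940) = √(√(-10 + 400*(-41/9 + 9))/20 - 940) = √(√(-10 + 400*(40/9))/20 - 940) = √(√(-10 + 16000/9)/20 - 940) = √(√(15910/9)/20 - 940) = √((√15910/3)/20 - 940) = √(√15910/60 - 940) = √(-940 + √15910/60)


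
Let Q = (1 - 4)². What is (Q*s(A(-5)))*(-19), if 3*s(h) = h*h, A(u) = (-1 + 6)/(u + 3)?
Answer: -1425/4 ≈ -356.25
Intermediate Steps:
A(u) = 5/(3 + u)
s(h) = h²/3 (s(h) = (h*h)/3 = h²/3)
Q = 9 (Q = (-3)² = 9)
(Q*s(A(-5)))*(-19) = (9*((5/(3 - 5))²/3))*(-19) = (9*((5/(-2))²/3))*(-19) = (9*((5*(-½))²/3))*(-19) = (9*((-5/2)²/3))*(-19) = (9*((⅓)*(25/4)))*(-19) = (9*(25/12))*(-19) = (75/4)*(-19) = -1425/4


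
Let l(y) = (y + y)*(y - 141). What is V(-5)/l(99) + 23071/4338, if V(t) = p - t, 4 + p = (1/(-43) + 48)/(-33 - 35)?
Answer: 494700469/93018288 ≈ 5.3183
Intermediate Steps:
p = -13759/2924 (p = -4 + (1/(-43) + 48)/(-33 - 35) = -4 + (-1/43 + 48)/(-68) = -4 + (2063/43)*(-1/68) = -4 - 2063/2924 = -13759/2924 ≈ -4.7055)
V(t) = -13759/2924 - t
l(y) = 2*y*(-141 + y) (l(y) = (2*y)*(-141 + y) = 2*y*(-141 + y))
V(-5)/l(99) + 23071/4338 = (-13759/2924 - 1*(-5))/((2*99*(-141 + 99))) + 23071/4338 = (-13759/2924 + 5)/((2*99*(-42))) + 23071*(1/4338) = (861/2924)/(-8316) + 23071/4338 = (861/2924)*(-1/8316) + 23071/4338 = -41/1157904 + 23071/4338 = 494700469/93018288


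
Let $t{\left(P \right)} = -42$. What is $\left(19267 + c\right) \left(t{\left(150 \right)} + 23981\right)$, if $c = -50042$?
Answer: $-736722725$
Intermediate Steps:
$\left(19267 + c\right) \left(t{\left(150 \right)} + 23981\right) = \left(19267 - 50042\right) \left(-42 + 23981\right) = \left(-30775\right) 23939 = -736722725$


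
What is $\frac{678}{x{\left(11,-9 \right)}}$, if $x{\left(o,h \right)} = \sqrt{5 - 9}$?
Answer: $- 339 i \approx - 339.0 i$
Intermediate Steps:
$x{\left(o,h \right)} = 2 i$ ($x{\left(o,h \right)} = \sqrt{-4} = 2 i$)
$\frac{678}{x{\left(11,-9 \right)}} = \frac{678}{2 i} = 678 \left(- \frac{i}{2}\right) = - 339 i$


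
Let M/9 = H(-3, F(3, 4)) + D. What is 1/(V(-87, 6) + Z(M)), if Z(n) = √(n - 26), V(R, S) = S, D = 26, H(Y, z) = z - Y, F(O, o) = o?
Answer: -6/235 + √271/235 ≈ 0.044519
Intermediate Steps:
M = 297 (M = 9*((4 - 1*(-3)) + 26) = 9*((4 + 3) + 26) = 9*(7 + 26) = 9*33 = 297)
Z(n) = √(-26 + n)
1/(V(-87, 6) + Z(M)) = 1/(6 + √(-26 + 297)) = 1/(6 + √271)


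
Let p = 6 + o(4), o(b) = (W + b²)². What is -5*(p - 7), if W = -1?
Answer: -1120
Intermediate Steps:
o(b) = (-1 + b²)²
p = 231 (p = 6 + (-1 + 4²)² = 6 + (-1 + 16)² = 6 + 15² = 6 + 225 = 231)
-5*(p - 7) = -5*(231 - 7) = -5*224 = -1120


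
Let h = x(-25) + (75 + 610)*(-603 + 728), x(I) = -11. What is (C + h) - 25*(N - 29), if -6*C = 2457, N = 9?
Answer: 171409/2 ≈ 85705.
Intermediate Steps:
C = -819/2 (C = -⅙*2457 = -819/2 ≈ -409.50)
h = 85614 (h = -11 + (75 + 610)*(-603 + 728) = -11 + 685*125 = -11 + 85625 = 85614)
(C + h) - 25*(N - 29) = (-819/2 + 85614) - 25*(9 - 29) = 170409/2 - 25*(-20) = 170409/2 + 500 = 171409/2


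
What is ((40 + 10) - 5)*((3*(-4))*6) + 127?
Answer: -3113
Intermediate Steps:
((40 + 10) - 5)*((3*(-4))*6) + 127 = (50 - 5)*(-12*6) + 127 = 45*(-72) + 127 = -3240 + 127 = -3113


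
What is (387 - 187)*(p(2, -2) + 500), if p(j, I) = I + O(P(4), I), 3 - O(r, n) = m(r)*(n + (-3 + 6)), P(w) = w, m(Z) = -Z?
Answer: 101000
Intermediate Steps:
O(r, n) = 3 + r*(3 + n) (O(r, n) = 3 - (-r)*(n + (-3 + 6)) = 3 - (-r)*(n + 3) = 3 - (-r)*(3 + n) = 3 - (-1)*r*(3 + n) = 3 + r*(3 + n))
p(j, I) = 15 + 5*I (p(j, I) = I + (3 + 3*4 + I*4) = I + (3 + 12 + 4*I) = I + (15 + 4*I) = 15 + 5*I)
(387 - 187)*(p(2, -2) + 500) = (387 - 187)*((15 + 5*(-2)) + 500) = 200*((15 - 10) + 500) = 200*(5 + 500) = 200*505 = 101000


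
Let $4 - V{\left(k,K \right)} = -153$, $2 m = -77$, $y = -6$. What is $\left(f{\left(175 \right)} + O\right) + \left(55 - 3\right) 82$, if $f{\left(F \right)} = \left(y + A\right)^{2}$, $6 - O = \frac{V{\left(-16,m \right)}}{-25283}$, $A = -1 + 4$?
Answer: $\frac{108186114}{25283} \approx 4279.0$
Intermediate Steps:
$m = - \frac{77}{2}$ ($m = \frac{1}{2} \left(-77\right) = - \frac{77}{2} \approx -38.5$)
$A = 3$
$V{\left(k,K \right)} = 157$ ($V{\left(k,K \right)} = 4 - -153 = 4 + 153 = 157$)
$O = \frac{151855}{25283}$ ($O = 6 - \frac{157}{-25283} = 6 - 157 \left(- \frac{1}{25283}\right) = 6 - - \frac{157}{25283} = 6 + \frac{157}{25283} = \frac{151855}{25283} \approx 6.0062$)
$f{\left(F \right)} = 9$ ($f{\left(F \right)} = \left(-6 + 3\right)^{2} = \left(-3\right)^{2} = 9$)
$\left(f{\left(175 \right)} + O\right) + \left(55 - 3\right) 82 = \left(9 + \frac{151855}{25283}\right) + \left(55 - 3\right) 82 = \frac{379402}{25283} + 52 \cdot 82 = \frac{379402}{25283} + 4264 = \frac{108186114}{25283}$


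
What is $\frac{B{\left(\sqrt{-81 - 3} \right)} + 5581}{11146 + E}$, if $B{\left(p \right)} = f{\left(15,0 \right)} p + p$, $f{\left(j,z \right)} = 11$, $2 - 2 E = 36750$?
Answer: $- \frac{5581}{7228} - \frac{6 i \sqrt{21}}{1807} \approx -0.77214 - 0.015216 i$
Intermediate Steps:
$E = -18374$ ($E = 1 - 18375 = -18374$)
$B{\left(p \right)} = 12 p$ ($B{\left(p \right)} = 11 p + p = 12 p$)
$\frac{B{\left(\sqrt{-81 - 3} \right)} + 5581}{11146 + E} = \frac{12 \sqrt{-81 - 3} + 5581}{11146 - 18374} = \frac{12 \sqrt{-84} + 5581}{-7228} = \left(12 \cdot 2 i \sqrt{21} + 5581\right) \left(- \frac{1}{7228}\right) = \left(24 i \sqrt{21} + 5581\right) \left(- \frac{1}{7228}\right) = \left(5581 + 24 i \sqrt{21}\right) \left(- \frac{1}{7228}\right) = - \frac{5581}{7228} - \frac{6 i \sqrt{21}}{1807}$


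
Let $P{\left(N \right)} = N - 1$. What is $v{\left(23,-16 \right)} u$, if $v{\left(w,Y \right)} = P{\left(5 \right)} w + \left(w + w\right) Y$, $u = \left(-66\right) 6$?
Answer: $255024$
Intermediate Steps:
$u = -396$
$P{\left(N \right)} = -1 + N$
$v{\left(w,Y \right)} = 4 w + 2 Y w$ ($v{\left(w,Y \right)} = \left(-1 + 5\right) w + \left(w + w\right) Y = 4 w + 2 w Y = 4 w + 2 Y w$)
$v{\left(23,-16 \right)} u = 2 \cdot 23 \left(2 - 16\right) \left(-396\right) = 2 \cdot 23 \left(-14\right) \left(-396\right) = \left(-644\right) \left(-396\right) = 255024$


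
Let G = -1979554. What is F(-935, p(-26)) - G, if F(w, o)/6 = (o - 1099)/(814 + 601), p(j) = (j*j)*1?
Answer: 2801066372/1415 ≈ 1.9796e+6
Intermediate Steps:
p(j) = j² (p(j) = j²*1 = j²)
F(w, o) = -6594/1415 + 6*o/1415 (F(w, o) = 6*((o - 1099)/(814 + 601)) = 6*((-1099 + o)/1415) = 6*((-1099 + o)*(1/1415)) = 6*(-1099/1415 + o/1415) = -6594/1415 + 6*o/1415)
F(-935, p(-26)) - G = (-6594/1415 + (6/1415)*(-26)²) - 1*(-1979554) = (-6594/1415 + (6/1415)*676) + 1979554 = (-6594/1415 + 4056/1415) + 1979554 = -2538/1415 + 1979554 = 2801066372/1415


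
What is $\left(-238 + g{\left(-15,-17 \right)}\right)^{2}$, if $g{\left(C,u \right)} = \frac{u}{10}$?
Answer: $\frac{5745609}{100} \approx 57456.0$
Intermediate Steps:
$g{\left(C,u \right)} = \frac{u}{10}$ ($g{\left(C,u \right)} = u \frac{1}{10} = \frac{u}{10}$)
$\left(-238 + g{\left(-15,-17 \right)}\right)^{2} = \left(-238 + \frac{1}{10} \left(-17\right)\right)^{2} = \left(-238 - \frac{17}{10}\right)^{2} = \left(- \frac{2397}{10}\right)^{2} = \frac{5745609}{100}$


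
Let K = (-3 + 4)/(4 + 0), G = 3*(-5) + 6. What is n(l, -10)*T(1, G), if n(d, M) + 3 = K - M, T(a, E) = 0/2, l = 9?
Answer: 0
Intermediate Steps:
G = -9 (G = -15 + 6 = -9)
T(a, E) = 0 (T(a, E) = 0*(½) = 0)
K = ¼ (K = 1/4 = 1*(¼) = ¼ ≈ 0.25000)
n(d, M) = -11/4 - M (n(d, M) = -3 + (¼ - M) = -11/4 - M)
n(l, -10)*T(1, G) = (-11/4 - 1*(-10))*0 = (-11/4 + 10)*0 = (29/4)*0 = 0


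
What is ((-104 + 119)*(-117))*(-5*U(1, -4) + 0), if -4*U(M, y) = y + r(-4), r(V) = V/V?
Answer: 26325/4 ≈ 6581.3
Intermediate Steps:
r(V) = 1
U(M, y) = -¼ - y/4 (U(M, y) = -(y + 1)/4 = -(1 + y)/4 = -¼ - y/4)
((-104 + 119)*(-117))*(-5*U(1, -4) + 0) = ((-104 + 119)*(-117))*(-5*(-¼ - ¼*(-4)) + 0) = (15*(-117))*(-5*(-¼ + 1) + 0) = -1755*(-5*¾ + 0) = -1755*(-15/4 + 0) = -1755*(-15/4) = 26325/4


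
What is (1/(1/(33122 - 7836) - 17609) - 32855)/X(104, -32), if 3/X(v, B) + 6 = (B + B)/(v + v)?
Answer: 1199582580864482/17365185747 ≈ 69080.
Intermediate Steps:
X(v, B) = 3/(-6 + B/v) (X(v, B) = 3/(-6 + (B + B)/(v + v)) = 3/(-6 + (2*B)/((2*v))) = 3/(-6 + (2*B)*(1/(2*v))) = 3/(-6 + B/v))
(1/(1/(33122 - 7836) - 17609) - 32855)/X(104, -32) = (1/(1/(33122 - 7836) - 17609) - 32855)/((3*104/(-32 - 6*104))) = (1/(1/25286 - 17609) - 32855)/((3*104/(-32 - 624))) = (1/(1/25286 - 17609) - 32855)/((3*104/(-656))) = (1/(-445261173/25286) - 32855)/((3*104*(-1/656))) = (-25286/445261173 - 32855)/(-39/82) = -14629055864201/445261173*(-82/39) = 1199582580864482/17365185747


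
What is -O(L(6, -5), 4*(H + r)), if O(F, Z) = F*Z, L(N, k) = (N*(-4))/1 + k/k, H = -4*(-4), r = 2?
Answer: 1656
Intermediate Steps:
H = 16
L(N, k) = 1 - 4*N (L(N, k) = -4*N*1 + 1 = -4*N + 1 = 1 - 4*N)
-O(L(6, -5), 4*(H + r)) = -(1 - 4*6)*4*(16 + 2) = -(1 - 24)*4*18 = -(-23)*72 = -1*(-1656) = 1656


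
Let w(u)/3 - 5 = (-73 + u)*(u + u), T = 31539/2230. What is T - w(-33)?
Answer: -46805151/2230 ≈ -20989.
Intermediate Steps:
T = 31539/2230 (T = 31539*(1/2230) = 31539/2230 ≈ 14.143)
w(u) = 15 + 6*u*(-73 + u) (w(u) = 15 + 3*((-73 + u)*(u + u)) = 15 + 3*((-73 + u)*(2*u)) = 15 + 3*(2*u*(-73 + u)) = 15 + 6*u*(-73 + u))
T - w(-33) = 31539/2230 - (15 - 438*(-33) + 6*(-33)**2) = 31539/2230 - (15 + 14454 + 6*1089) = 31539/2230 - (15 + 14454 + 6534) = 31539/2230 - 1*21003 = 31539/2230 - 21003 = -46805151/2230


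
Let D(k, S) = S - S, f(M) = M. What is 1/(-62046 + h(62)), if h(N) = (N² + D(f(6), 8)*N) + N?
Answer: -1/58140 ≈ -1.7200e-5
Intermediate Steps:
D(k, S) = 0
h(N) = N + N² (h(N) = (N² + 0*N) + N = (N² + 0) + N = N² + N = N + N²)
1/(-62046 + h(62)) = 1/(-62046 + 62*(1 + 62)) = 1/(-62046 + 62*63) = 1/(-62046 + 3906) = 1/(-58140) = -1/58140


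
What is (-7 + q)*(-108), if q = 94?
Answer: -9396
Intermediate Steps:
(-7 + q)*(-108) = (-7 + 94)*(-108) = 87*(-108) = -9396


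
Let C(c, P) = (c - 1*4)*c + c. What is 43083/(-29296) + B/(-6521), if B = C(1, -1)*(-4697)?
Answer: -556150867/191039216 ≈ -2.9112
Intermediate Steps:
C(c, P) = c + c*(-4 + c) (C(c, P) = (c - 4)*c + c = (-4 + c)*c + c = c*(-4 + c) + c = c + c*(-4 + c))
B = 9394 (B = (1*(-3 + 1))*(-4697) = (1*(-2))*(-4697) = -2*(-4697) = 9394)
43083/(-29296) + B/(-6521) = 43083/(-29296) + 9394/(-6521) = 43083*(-1/29296) + 9394*(-1/6521) = -43083/29296 - 9394/6521 = -556150867/191039216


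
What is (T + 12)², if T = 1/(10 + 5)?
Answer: 32761/225 ≈ 145.60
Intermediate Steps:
T = 1/15 ≈ 0.066667
(T + 12)² = (1/15 + 12)² = (181/15)² = 32761/225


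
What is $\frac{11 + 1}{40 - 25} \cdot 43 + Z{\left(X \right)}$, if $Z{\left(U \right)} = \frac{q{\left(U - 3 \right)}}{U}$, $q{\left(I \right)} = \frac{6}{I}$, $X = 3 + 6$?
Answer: $\frac{1553}{45} \approx 34.511$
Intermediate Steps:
$X = 9$
$Z{\left(U \right)} = \frac{6}{U \left(-3 + U\right)}$ ($Z{\left(U \right)} = \frac{6 \frac{1}{U - 3}}{U} = \frac{6 \frac{1}{-3 + U}}{U} = \frac{6}{U \left(-3 + U\right)}$)
$\frac{11 + 1}{40 - 25} \cdot 43 + Z{\left(X \right)} = \frac{11 + 1}{40 - 25} \cdot 43 + \frac{6}{9 \left(-3 + 9\right)} = \frac{12}{15} \cdot 43 + 6 \cdot \frac{1}{9} \cdot \frac{1}{6} = 12 \cdot \frac{1}{15} \cdot 43 + 6 \cdot \frac{1}{9} \cdot \frac{1}{6} = \frac{4}{5} \cdot 43 + \frac{1}{9} = \frac{172}{5} + \frac{1}{9} = \frac{1553}{45}$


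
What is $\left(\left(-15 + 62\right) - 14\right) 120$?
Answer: $3960$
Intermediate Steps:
$\left(\left(-15 + 62\right) - 14\right) 120 = \left(47 - 14\right) 120 = 33 \cdot 120 = 3960$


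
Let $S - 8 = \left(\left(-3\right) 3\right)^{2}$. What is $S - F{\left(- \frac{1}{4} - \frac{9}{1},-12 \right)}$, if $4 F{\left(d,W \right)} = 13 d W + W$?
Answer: $- \frac{1075}{4} \approx -268.75$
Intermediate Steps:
$F{\left(d,W \right)} = \frac{W}{4} + \frac{13 W d}{4}$ ($F{\left(d,W \right)} = \frac{13 d W + W}{4} = \frac{13 W d + W}{4} = \frac{W + 13 W d}{4} = \frac{W}{4} + \frac{13 W d}{4}$)
$S = 89$ ($S = 8 + \left(\left(-3\right) 3\right)^{2} = 8 + \left(-9\right)^{2} = 8 + 81 = 89$)
$S - F{\left(- \frac{1}{4} - \frac{9}{1},-12 \right)} = 89 - \frac{1}{4} \left(-12\right) \left(1 + 13 \left(- \frac{1}{4} - \frac{9}{1}\right)\right) = 89 - \frac{1}{4} \left(-12\right) \left(1 + 13 \left(\left(-1\right) \frac{1}{4} - 9\right)\right) = 89 - \frac{1}{4} \left(-12\right) \left(1 + 13 \left(- \frac{1}{4} - 9\right)\right) = 89 - \frac{1}{4} \left(-12\right) \left(1 + 13 \left(- \frac{37}{4}\right)\right) = 89 - \frac{1}{4} \left(-12\right) \left(1 - \frac{481}{4}\right) = 89 - \frac{1}{4} \left(-12\right) \left(- \frac{477}{4}\right) = 89 - \frac{1431}{4} = - \frac{1075}{4}$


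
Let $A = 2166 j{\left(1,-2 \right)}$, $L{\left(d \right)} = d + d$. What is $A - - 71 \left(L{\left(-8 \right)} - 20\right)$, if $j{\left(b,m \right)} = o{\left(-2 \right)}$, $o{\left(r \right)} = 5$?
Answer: $8274$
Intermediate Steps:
$L{\left(d \right)} = 2 d$
$j{\left(b,m \right)} = 5$
$A = 10830$ ($A = 2166 \cdot 5 = 10830$)
$A - - 71 \left(L{\left(-8 \right)} - 20\right) = 10830 - - 71 \left(2 \left(-8\right) - 20\right) = 10830 - - 71 \left(-16 - 20\right) = 10830 - \left(-71\right) \left(-36\right) = 10830 - 2556 = 8274$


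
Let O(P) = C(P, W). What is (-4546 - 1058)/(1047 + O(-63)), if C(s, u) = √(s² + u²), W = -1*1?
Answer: -5867388/1092239 + 5604*√3970/1092239 ≈ -5.0486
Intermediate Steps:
W = -1
O(P) = √(1 + P²) (O(P) = √(P² + (-1)²) = √(P² + 1) = √(1 + P²))
(-4546 - 1058)/(1047 + O(-63)) = (-4546 - 1058)/(1047 + √(1 + (-63)²)) = -5604/(1047 + √(1 + 3969)) = -5604/(1047 + √3970)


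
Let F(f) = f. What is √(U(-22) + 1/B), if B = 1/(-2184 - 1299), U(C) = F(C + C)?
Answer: I*√3527 ≈ 59.389*I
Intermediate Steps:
U(C) = 2*C (U(C) = C + C = 2*C)
B = -1/3483 (B = 1/(-3483) = -1/3483 ≈ -0.00028711)
√(U(-22) + 1/B) = √(2*(-22) + 1/(-1/3483)) = √(-44 - 3483) = √(-3527) = I*√3527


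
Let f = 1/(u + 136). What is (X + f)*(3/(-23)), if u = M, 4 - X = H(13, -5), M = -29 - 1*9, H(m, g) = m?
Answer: 2643/2254 ≈ 1.1726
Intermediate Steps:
M = -38 (M = -29 - 9 = -38)
X = -9 (X = 4 - 1*13 = 4 - 13 = -9)
u = -38
f = 1/98 (f = 1/(-38 + 136) = 1/98 ≈ 0.010204)
(X + f)*(3/(-23)) = (-9 + 1/98)*(3/(-23)) = -2643*(-1)/(98*23) = -881/98*(-3/23) = 2643/2254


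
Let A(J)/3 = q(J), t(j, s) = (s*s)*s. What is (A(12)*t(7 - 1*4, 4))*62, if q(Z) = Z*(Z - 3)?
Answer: 1285632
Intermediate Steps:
t(j, s) = s³ (t(j, s) = s²*s = s³)
q(Z) = Z*(-3 + Z)
A(J) = 3*J*(-3 + J) (A(J) = 3*(J*(-3 + J)) = 3*J*(-3 + J))
(A(12)*t(7 - 1*4, 4))*62 = ((3*12*(-3 + 12))*4³)*62 = ((3*12*9)*64)*62 = (324*64)*62 = 20736*62 = 1285632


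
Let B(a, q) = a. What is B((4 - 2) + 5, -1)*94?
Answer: 658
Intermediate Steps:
B((4 - 2) + 5, -1)*94 = ((4 - 2) + 5)*94 = (2 + 5)*94 = 7*94 = 658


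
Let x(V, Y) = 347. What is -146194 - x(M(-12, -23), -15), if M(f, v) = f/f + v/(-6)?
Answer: -146541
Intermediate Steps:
M(f, v) = 1 - v/6 (M(f, v) = 1 + v*(-⅙) = 1 - v/6)
-146194 - x(M(-12, -23), -15) = -146194 - 1*347 = -146194 - 347 = -146541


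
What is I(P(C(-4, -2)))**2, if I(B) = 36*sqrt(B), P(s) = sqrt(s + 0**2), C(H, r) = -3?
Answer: 1296*I*sqrt(3) ≈ 2244.7*I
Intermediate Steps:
P(s) = sqrt(s) (P(s) = sqrt(s + 0) = sqrt(s))
I(P(C(-4, -2)))**2 = (36*sqrt(sqrt(-3)))**2 = (36*sqrt(I*sqrt(3)))**2 = (36*(3**(1/4)*sqrt(I)))**2 = (36*3**(1/4)*sqrt(I))**2 = 1296*I*sqrt(3)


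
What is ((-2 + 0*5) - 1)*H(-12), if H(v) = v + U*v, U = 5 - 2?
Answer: 144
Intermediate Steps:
U = 3
H(v) = 4*v (H(v) = v + 3*v = 4*v)
((-2 + 0*5) - 1)*H(-12) = ((-2 + 0*5) - 1)*(4*(-12)) = ((-2 + 0) - 1)*(-48) = (-2 - 1)*(-48) = -3*(-48) = 144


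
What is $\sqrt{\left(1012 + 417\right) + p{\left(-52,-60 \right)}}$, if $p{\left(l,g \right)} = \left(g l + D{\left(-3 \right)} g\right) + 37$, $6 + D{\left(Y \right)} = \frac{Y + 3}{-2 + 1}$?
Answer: $\sqrt{4946} \approx 70.328$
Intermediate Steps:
$D{\left(Y \right)} = -9 - Y$ ($D{\left(Y \right)} = -6 + \frac{Y + 3}{-2 + 1} = -6 + \frac{3 + Y}{-1} = -6 + \left(3 + Y\right) \left(-1\right) = -6 - \left(3 + Y\right) = -9 - Y$)
$p{\left(l,g \right)} = 37 - 6 g + g l$ ($p{\left(l,g \right)} = \left(g l + \left(-9 - -3\right) g\right) + 37 = \left(g l + \left(-9 + 3\right) g\right) + 37 = \left(g l - 6 g\right) + 37 = \left(- 6 g + g l\right) + 37 = 37 - 6 g + g l$)
$\sqrt{\left(1012 + 417\right) + p{\left(-52,-60 \right)}} = \sqrt{\left(1012 + 417\right) - -3517} = \sqrt{1429 + \left(37 + 360 + 3120\right)} = \sqrt{1429 + 3517} = \sqrt{4946}$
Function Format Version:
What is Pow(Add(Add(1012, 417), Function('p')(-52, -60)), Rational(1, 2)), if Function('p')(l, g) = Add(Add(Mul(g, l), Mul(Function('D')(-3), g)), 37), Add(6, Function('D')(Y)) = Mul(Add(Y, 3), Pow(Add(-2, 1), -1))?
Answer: Pow(4946, Rational(1, 2)) ≈ 70.328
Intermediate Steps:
Function('D')(Y) = Add(-9, Mul(-1, Y)) (Function('D')(Y) = Add(-6, Mul(Add(Y, 3), Pow(Add(-2, 1), -1))) = Add(-6, Mul(Add(3, Y), Pow(-1, -1))) = Add(-6, Mul(Add(3, Y), -1)) = Add(-6, Add(-3, Mul(-1, Y))) = Add(-9, Mul(-1, Y)))
Function('p')(l, g) = Add(37, Mul(-6, g), Mul(g, l)) (Function('p')(l, g) = Add(Add(Mul(g, l), Mul(Add(-9, Mul(-1, -3)), g)), 37) = Add(Add(Mul(g, l), Mul(Add(-9, 3), g)), 37) = Add(Add(Mul(g, l), Mul(-6, g)), 37) = Add(Add(Mul(-6, g), Mul(g, l)), 37) = Add(37, Mul(-6, g), Mul(g, l)))
Pow(Add(Add(1012, 417), Function('p')(-52, -60)), Rational(1, 2)) = Pow(Add(Add(1012, 417), Add(37, Mul(-6, -60), Mul(-60, -52))), Rational(1, 2)) = Pow(Add(1429, Add(37, 360, 3120)), Rational(1, 2)) = Pow(Add(1429, 3517), Rational(1, 2)) = Pow(4946, Rational(1, 2))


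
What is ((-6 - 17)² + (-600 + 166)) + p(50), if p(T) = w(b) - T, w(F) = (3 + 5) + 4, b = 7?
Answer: 57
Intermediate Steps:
w(F) = 12 (w(F) = 8 + 4 = 12)
p(T) = 12 - T
((-6 - 17)² + (-600 + 166)) + p(50) = ((-6 - 17)² + (-600 + 166)) + (12 - 1*50) = ((-23)² - 434) + (12 - 50) = (529 - 434) - 38 = 95 - 38 = 57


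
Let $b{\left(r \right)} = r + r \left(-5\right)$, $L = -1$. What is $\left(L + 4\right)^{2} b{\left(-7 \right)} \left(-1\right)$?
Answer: $-252$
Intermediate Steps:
$b{\left(r \right)} = - 4 r$ ($b{\left(r \right)} = r - 5 r = - 4 r$)
$\left(L + 4\right)^{2} b{\left(-7 \right)} \left(-1\right) = \left(-1 + 4\right)^{2} \left(\left(-4\right) \left(-7\right)\right) \left(-1\right) = 3^{2} \cdot 28 \left(-1\right) = 9 \cdot 28 \left(-1\right) = 252 \left(-1\right) = -252$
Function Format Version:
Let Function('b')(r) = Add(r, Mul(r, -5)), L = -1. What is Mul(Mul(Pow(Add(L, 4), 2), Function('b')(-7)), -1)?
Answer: -252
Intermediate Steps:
Function('b')(r) = Mul(-4, r) (Function('b')(r) = Add(r, Mul(-5, r)) = Mul(-4, r))
Mul(Mul(Pow(Add(L, 4), 2), Function('b')(-7)), -1) = Mul(Mul(Pow(Add(-1, 4), 2), Mul(-4, -7)), -1) = Mul(Mul(Pow(3, 2), 28), -1) = Mul(Mul(9, 28), -1) = Mul(252, -1) = -252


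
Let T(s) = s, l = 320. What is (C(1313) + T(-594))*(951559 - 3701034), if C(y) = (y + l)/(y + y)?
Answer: 4284262189225/2626 ≈ 1.6315e+9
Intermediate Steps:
C(y) = (320 + y)/(2*y) (C(y) = (y + 320)/(y + y) = (320 + y)/((2*y)) = (320 + y)*(1/(2*y)) = (320 + y)/(2*y))
(C(1313) + T(-594))*(951559 - 3701034) = ((½)*(320 + 1313)/1313 - 594)*(951559 - 3701034) = ((½)*(1/1313)*1633 - 594)*(-2749475) = (1633/2626 - 594)*(-2749475) = -1558211/2626*(-2749475) = 4284262189225/2626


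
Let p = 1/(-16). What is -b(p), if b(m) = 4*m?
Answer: ¼ ≈ 0.25000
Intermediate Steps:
p = -1/16 ≈ -0.062500
-b(p) = -4*(-1)/16 = -1*(-¼) = ¼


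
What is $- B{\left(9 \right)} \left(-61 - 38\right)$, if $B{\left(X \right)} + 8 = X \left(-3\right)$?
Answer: $-3465$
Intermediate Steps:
$B{\left(X \right)} = -8 - 3 X$ ($B{\left(X \right)} = -8 + X \left(-3\right) = -8 - 3 X$)
$- B{\left(9 \right)} \left(-61 - 38\right) = - \left(-8 - 27\right) \left(-61 - 38\right) = - \left(-8 - 27\right) \left(-99\right) = - \left(-35\right) \left(-99\right) = \left(-1\right) 3465 = -3465$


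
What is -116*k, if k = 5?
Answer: -580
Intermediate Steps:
-116*k = -116*5 = -580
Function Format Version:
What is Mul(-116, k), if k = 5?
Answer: -580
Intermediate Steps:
Mul(-116, k) = Mul(-116, 5) = -580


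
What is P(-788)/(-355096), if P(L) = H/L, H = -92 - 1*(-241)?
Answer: 149/279815648 ≈ 5.3249e-7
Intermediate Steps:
H = 149 (H = -92 + 241 = 149)
P(L) = 149/L
P(-788)/(-355096) = (149/(-788))/(-355096) = (149*(-1/788))*(-1/355096) = -149/788*(-1/355096) = 149/279815648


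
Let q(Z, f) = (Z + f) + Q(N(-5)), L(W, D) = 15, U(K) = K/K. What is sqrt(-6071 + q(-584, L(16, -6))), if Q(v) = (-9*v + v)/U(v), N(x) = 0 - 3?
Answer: 2*I*sqrt(1654) ≈ 81.339*I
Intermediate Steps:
U(K) = 1
N(x) = -3
Q(v) = -8*v (Q(v) = (-9*v + v)/1 = -8*v*1 = -8*v)
q(Z, f) = 24 + Z + f (q(Z, f) = (Z + f) - 8*(-3) = (Z + f) + 24 = 24 + Z + f)
sqrt(-6071 + q(-584, L(16, -6))) = sqrt(-6071 + (24 - 584 + 15)) = sqrt(-6071 - 545) = sqrt(-6616) = 2*I*sqrt(1654)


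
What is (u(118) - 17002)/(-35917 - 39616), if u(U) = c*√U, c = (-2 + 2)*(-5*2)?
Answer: 17002/75533 ≈ 0.22509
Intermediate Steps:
c = 0 (c = 0*(-10) = 0)
u(U) = 0 (u(U) = 0*√U = 0)
(u(118) - 17002)/(-35917 - 39616) = (0 - 17002)/(-35917 - 39616) = -17002/(-75533) = -17002*(-1/75533) = 17002/75533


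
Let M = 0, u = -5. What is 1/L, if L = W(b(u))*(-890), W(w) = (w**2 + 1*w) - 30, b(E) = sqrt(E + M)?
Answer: 7/218940 + I*sqrt(5)/1094700 ≈ 3.1972e-5 + 2.0426e-6*I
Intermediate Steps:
b(E) = sqrt(E) (b(E) = sqrt(E + 0) = sqrt(E))
W(w) = -30 + w + w**2 (W(w) = (w**2 + w) - 30 = (w + w**2) - 30 = -30 + w + w**2)
L = 31150 - 890*I*sqrt(5) (L = (-30 + sqrt(-5) + (sqrt(-5))**2)*(-890) = (-30 + I*sqrt(5) + (I*sqrt(5))**2)*(-890) = (-30 + I*sqrt(5) - 5)*(-890) = (-35 + I*sqrt(5))*(-890) = 31150 - 890*I*sqrt(5) ≈ 31150.0 - 1990.1*I)
1/L = 1/(31150 - 890*I*sqrt(5))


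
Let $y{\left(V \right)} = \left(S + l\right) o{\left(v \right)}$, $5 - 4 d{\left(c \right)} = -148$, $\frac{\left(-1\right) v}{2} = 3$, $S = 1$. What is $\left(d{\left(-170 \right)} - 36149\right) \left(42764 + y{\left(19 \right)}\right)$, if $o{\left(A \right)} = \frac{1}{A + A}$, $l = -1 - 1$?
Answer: $- \frac{74123669867}{48} \approx -1.5442 \cdot 10^{9}$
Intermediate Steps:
$l = -2$ ($l = -1 - 1 = -2$)
$v = -6$ ($v = \left(-2\right) 3 = -6$)
$d{\left(c \right)} = \frac{153}{4}$ ($d{\left(c \right)} = \frac{5}{4} - -37 = \frac{5}{4} + 37 = \frac{153}{4}$)
$o{\left(A \right)} = \frac{1}{2 A}$
$y{\left(V \right)} = \frac{1}{12}$ ($y{\left(V \right)} = \left(1 - 2\right) \frac{1}{2 \left(-6\right)} = - \frac{-1}{2 \cdot 6} = \left(-1\right) \left(- \frac{1}{12}\right) = \frac{1}{12}$)
$\left(d{\left(-170 \right)} - 36149\right) \left(42764 + y{\left(19 \right)}\right) = \left(\frac{153}{4} - 36149\right) \left(42764 + \frac{1}{12}\right) = \left(- \frac{144443}{4}\right) \frac{513169}{12} = - \frac{74123669867}{48}$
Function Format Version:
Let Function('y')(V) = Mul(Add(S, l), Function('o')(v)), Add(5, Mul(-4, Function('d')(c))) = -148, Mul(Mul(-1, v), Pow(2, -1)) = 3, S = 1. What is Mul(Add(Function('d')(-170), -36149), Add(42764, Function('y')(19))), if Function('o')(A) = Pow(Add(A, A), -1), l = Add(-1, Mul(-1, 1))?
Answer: Rational(-74123669867, 48) ≈ -1.5442e+9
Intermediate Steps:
l = -2 (l = Add(-1, -1) = -2)
v = -6 (v = Mul(-2, 3) = -6)
Function('d')(c) = Rational(153, 4) (Function('d')(c) = Add(Rational(5, 4), Mul(Rational(-1, 4), -148)) = Add(Rational(5, 4), 37) = Rational(153, 4))
Function('o')(A) = Mul(Rational(1, 2), Pow(A, -1)) (Function('o')(A) = Pow(Mul(2, A), -1) = Mul(Rational(1, 2), Pow(A, -1)))
Function('y')(V) = Rational(1, 12) (Function('y')(V) = Mul(Add(1, -2), Mul(Rational(1, 2), Pow(-6, -1))) = Mul(-1, Mul(Rational(1, 2), Rational(-1, 6))) = Mul(-1, Rational(-1, 12)) = Rational(1, 12))
Mul(Add(Function('d')(-170), -36149), Add(42764, Function('y')(19))) = Mul(Add(Rational(153, 4), -36149), Add(42764, Rational(1, 12))) = Mul(Rational(-144443, 4), Rational(513169, 12)) = Rational(-74123669867, 48)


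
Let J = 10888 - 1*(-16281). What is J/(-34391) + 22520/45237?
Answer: -26738749/91514451 ≈ -0.29218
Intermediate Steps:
J = 27169 (J = 10888 + 16281 = 27169)
J/(-34391) + 22520/45237 = 27169/(-34391) + 22520/45237 = 27169*(-1/34391) + 22520*(1/45237) = -27169/34391 + 22520/45237 = -26738749/91514451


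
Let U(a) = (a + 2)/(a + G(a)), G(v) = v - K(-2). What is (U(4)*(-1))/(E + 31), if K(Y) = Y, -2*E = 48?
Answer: -3/35 ≈ -0.085714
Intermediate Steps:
E = -24 (E = -½*48 = -24)
G(v) = 2 + v (G(v) = v - 1*(-2) = v + 2 = 2 + v)
U(a) = (2 + a)/(2 + 2*a) (U(a) = (a + 2)/(a + (2 + a)) = (2 + a)/(2 + 2*a))
(U(4)*(-1))/(E + 31) = (((2 + 4)/(2*(1 + 4)))*(-1))/(-24 + 31) = (((½)*6/5)*(-1))/7 = (((½)*(⅕)*6)*(-1))*(⅐) = ((⅗)*(-1))*(⅐) = -⅗*⅐ = -3/35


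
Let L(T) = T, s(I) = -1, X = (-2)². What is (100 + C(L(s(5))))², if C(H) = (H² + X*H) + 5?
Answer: 10404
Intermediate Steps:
X = 4
C(H) = 5 + H² + 4*H (C(H) = (H² + 4*H) + 5 = 5 + H² + 4*H)
(100 + C(L(s(5))))² = (100 + (5 + (-1)² + 4*(-1)))² = (100 + (5 + 1 - 4))² = (100 + 2)² = 102² = 10404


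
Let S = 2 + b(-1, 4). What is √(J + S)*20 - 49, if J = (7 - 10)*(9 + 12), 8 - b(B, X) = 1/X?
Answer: -49 + 10*I*√213 ≈ -49.0 + 145.95*I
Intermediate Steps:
b(B, X) = 8 - 1/X
S = 39/4 (S = 2 + (8 - 1/4) = 2 + (8 - 1*¼) = 2 + (8 - ¼) = 2 + 31/4 = 39/4 ≈ 9.7500)
J = -63 (J = -3*21 = -63)
√(J + S)*20 - 49 = √(-63 + 39/4)*20 - 49 = √(-213/4)*20 - 49 = (I*√213/2)*20 - 49 = 10*I*√213 - 49 = -49 + 10*I*√213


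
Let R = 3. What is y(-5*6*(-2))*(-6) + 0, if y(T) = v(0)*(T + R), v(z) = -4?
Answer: 1512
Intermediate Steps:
y(T) = -12 - 4*T (y(T) = -4*(T + 3) = -4*(3 + T) = -12 - 4*T)
y(-5*6*(-2))*(-6) + 0 = (-12 - 4*(-5*6)*(-2))*(-6) + 0 = (-12 - (-120)*(-2))*(-6) + 0 = (-12 - 4*60)*(-6) + 0 = (-12 - 240)*(-6) + 0 = -252*(-6) + 0 = 1512 + 0 = 1512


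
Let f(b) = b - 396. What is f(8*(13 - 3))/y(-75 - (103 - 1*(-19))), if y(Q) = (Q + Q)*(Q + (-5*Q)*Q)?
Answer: -79/19132837 ≈ -4.1290e-6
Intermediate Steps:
f(b) = -396 + b
y(Q) = 2*Q*(Q - 5*Q²) (y(Q) = (2*Q)*(Q - 5*Q²) = 2*Q*(Q - 5*Q²))
f(8*(13 - 3))/y(-75 - (103 - 1*(-19))) = (-396 + 8*(13 - 3))/(((-75 - (103 - 1*(-19)))²*(2 - 10*(-75 - (103 - 1*(-19)))))) = (-396 + 8*10)/(((-75 - (103 + 19))²*(2 - 10*(-75 - (103 + 19))))) = (-396 + 80)/(((-75 - 1*122)²*(2 - 10*(-75 - 1*122)))) = -316*1/((-75 - 122)²*(2 - 10*(-75 - 122))) = -316*1/(38809*(2 - 10*(-197))) = -316*1/(38809*(2 + 1970)) = -316/(38809*1972) = -316/76531348 = -316*1/76531348 = -79/19132837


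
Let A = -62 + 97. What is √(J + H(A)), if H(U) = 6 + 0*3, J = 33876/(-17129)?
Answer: √1180153842/17129 ≈ 2.0056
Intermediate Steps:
J = -33876/17129 (J = 33876*(-1/17129) = -33876/17129 ≈ -1.9777)
A = 35
H(U) = 6 (H(U) = 6 + 0 = 6)
√(J + H(A)) = √(-33876/17129 + 6) = √(68898/17129) = √1180153842/17129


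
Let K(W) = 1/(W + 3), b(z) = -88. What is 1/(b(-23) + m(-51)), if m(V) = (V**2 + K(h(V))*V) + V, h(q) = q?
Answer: 16/39409 ≈ 0.00040600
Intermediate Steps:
K(W) = 1/(3 + W)
m(V) = V + V**2 + V/(3 + V) (m(V) = (V**2 + V/(3 + V)) + V = V + V**2 + V/(3 + V))
1/(b(-23) + m(-51)) = 1/(-88 - 51*(1 + (1 - 51)*(3 - 51))/(3 - 51)) = 1/(-88 - 51*(1 - 50*(-48))/(-48)) = 1/(-88 - 51*(-1/48)*(1 + 2400)) = 1/(-88 - 51*(-1/48)*2401) = 1/(-88 + 40817/16) = 1/(39409/16) = 16/39409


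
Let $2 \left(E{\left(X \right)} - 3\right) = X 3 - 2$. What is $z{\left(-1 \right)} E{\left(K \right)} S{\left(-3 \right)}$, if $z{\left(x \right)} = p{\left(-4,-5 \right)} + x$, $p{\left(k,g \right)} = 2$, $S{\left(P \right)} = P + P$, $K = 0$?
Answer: $-12$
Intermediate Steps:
$S{\left(P \right)} = 2 P$
$E{\left(X \right)} = 2 + \frac{3 X}{2}$ ($E{\left(X \right)} = 3 + \frac{X 3 - 2}{2} = 3 + \frac{3 X - 2}{2} = 3 + \frac{-2 + 3 X}{2} = 3 + \left(-1 + \frac{3 X}{2}\right) = 2 + \frac{3 X}{2}$)
$z{\left(x \right)} = 2 + x$
$z{\left(-1 \right)} E{\left(K \right)} S{\left(-3 \right)} = \left(2 - 1\right) \left(2 + \frac{3}{2} \cdot 0\right) 2 \left(-3\right) = 1 \left(2 + 0\right) \left(-6\right) = 1 \cdot 2 \left(-6\right) = 2 \left(-6\right) = -12$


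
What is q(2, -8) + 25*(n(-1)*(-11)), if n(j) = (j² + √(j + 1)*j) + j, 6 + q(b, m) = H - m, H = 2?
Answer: 4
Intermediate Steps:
q(b, m) = -4 - m (q(b, m) = -6 + (2 - m) = -4 - m)
n(j) = j + j² + j*√(1 + j) (n(j) = (j² + √(1 + j)*j) + j = (j² + j*√(1 + j)) + j = j + j² + j*√(1 + j))
q(2, -8) + 25*(n(-1)*(-11)) = (-4 - 1*(-8)) + 25*(-(1 - 1 + √(1 - 1))*(-11)) = (-4 + 8) + 25*(-(1 - 1 + √0)*(-11)) = 4 + 25*(-(1 - 1 + 0)*(-11)) = 4 + 25*(-1*0*(-11)) = 4 + 25*(0*(-11)) = 4 + 25*0 = 4 + 0 = 4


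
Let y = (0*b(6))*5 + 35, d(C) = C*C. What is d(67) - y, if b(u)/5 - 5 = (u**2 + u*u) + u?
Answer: 4454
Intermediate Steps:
b(u) = 25 + 5*u + 10*u**2 (b(u) = 25 + 5*((u**2 + u*u) + u) = 25 + 5*((u**2 + u**2) + u) = 25 + 5*(2*u**2 + u) = 25 + 5*(u + 2*u**2) = 25 + (5*u + 10*u**2) = 25 + 5*u + 10*u**2)
d(C) = C**2
y = 35 (y = (0*(25 + 5*6 + 10*6**2))*5 + 35 = (0*(25 + 30 + 10*36))*5 + 35 = (0*(25 + 30 + 360))*5 + 35 = (0*415)*5 + 35 = 0*5 + 35 = 0 + 35 = 35)
d(67) - y = 67**2 - 1*35 = 4489 - 35 = 4454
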